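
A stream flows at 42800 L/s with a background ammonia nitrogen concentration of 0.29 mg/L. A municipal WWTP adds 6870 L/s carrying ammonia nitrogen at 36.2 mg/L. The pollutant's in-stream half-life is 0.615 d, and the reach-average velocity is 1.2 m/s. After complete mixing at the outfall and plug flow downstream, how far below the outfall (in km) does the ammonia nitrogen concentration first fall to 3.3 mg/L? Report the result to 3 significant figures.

42.8 km

Mass balance: C = (42800·0.2900 + 6870·36.20) / 49670 = 261100/49670 = 5.257 mg/L.
Half-life 0.615 d → k = ln 2 / 0.615 = 1.127 d⁻¹.
Set 5.257·exp(−k·t) = 3.3 → t = ln(5.257/3.3)/k = 35690 s = 9.915 h.
Distance = v·t = 1.2·35690 = 42830 m = 42.83 km.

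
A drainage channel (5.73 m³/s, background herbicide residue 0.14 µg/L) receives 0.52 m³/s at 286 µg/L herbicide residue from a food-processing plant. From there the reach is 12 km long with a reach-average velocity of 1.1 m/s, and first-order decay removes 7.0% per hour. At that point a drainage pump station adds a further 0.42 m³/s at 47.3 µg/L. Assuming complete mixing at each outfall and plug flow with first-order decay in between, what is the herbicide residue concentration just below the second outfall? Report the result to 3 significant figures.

21.0 µg/L

Mass balance: C = (5.730·0.1400 + 0.5200·286.0) / 6.250 = 149.5/6.250 = 23.92 µg/L; combined flow 6.250 m³/s.
Travel time t = 12·1000 / 1.1 = 10910 s = 3.030 h.
7.0%/h lost → k = −ln(1 − 0.07) = 0.07257 h⁻¹.
After decay, C = 23.92 × e^(−kt) = 23.92 × 0.8026 = 19.20 µg/L.
Second outfall: C = (6.250·19.20 + 0.4200·47.30)/6.670 = 20.97 µg/L.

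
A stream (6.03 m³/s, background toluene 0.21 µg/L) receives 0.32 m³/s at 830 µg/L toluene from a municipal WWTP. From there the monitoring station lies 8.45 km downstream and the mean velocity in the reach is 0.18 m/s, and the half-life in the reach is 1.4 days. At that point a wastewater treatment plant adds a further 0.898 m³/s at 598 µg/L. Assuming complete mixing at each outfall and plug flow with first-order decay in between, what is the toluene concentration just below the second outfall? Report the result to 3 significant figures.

102 µg/L

Mass balance: C = (6.030·0.2100 + 0.3200·830.0) / 6.350 = 266.9/6.350 = 42.03 µg/L; combined flow 6.350 m³/s.
Travel time t = 8.45·1000 / 0.18 = 46940 s = 13.04 h.
Half-life 1.4 d → k = ln 2 / 1.4 = 0.4951 d⁻¹.
Decay over the reach: 42.03·exp(−kt) = 42.03·0.7641 = 32.11 µg/L.
Second outfall: C = (6.350·32.11 + 0.8980·598.0)/7.248 = 102.2 µg/L.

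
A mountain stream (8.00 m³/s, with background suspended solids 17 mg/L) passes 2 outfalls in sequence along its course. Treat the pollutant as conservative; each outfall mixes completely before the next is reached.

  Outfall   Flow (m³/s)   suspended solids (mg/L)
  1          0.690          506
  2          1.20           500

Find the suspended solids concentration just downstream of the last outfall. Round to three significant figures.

110 mg/L

Below outfall 1: Q → 8.690 m³/s, C = (8.000·17.00 + 0.6900·506.0)/8.690 = 55.83 mg/L.
Below outfall 2: Q → 9.890 m³/s, C = (8.690·55.83 + 1.200·500.0)/9.890 = 109.7 mg/L.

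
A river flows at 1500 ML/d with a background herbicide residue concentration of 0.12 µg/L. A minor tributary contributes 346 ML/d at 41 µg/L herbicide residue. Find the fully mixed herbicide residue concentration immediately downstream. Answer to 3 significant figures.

7.78 µg/L

Flow-weighted average: C = (1500·0.1200 + 346.0·41.00) / 1846 = 14370/1846 = 7.782 µg/L.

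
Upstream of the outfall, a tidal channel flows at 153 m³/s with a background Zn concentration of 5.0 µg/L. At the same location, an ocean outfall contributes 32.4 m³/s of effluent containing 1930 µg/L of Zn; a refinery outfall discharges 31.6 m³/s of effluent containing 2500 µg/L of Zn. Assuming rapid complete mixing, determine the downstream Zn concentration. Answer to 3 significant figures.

656 µg/L

Flow-weighted average: C = (153.0·5.000 + 32.40·1930 + 31.60·2500) / 217.0 = 142300/217.0 = 655.7 µg/L.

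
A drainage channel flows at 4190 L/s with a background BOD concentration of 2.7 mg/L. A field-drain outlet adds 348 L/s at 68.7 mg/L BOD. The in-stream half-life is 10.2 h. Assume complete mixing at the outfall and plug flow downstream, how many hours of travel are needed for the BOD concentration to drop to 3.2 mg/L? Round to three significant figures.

13.0 h

Flow-weighted average: C = (4190·2.700 + 348.0·68.70) / 4538 = 35220/4538 = 7.761 mg/L.
Half-life 10.2 h → k = ln 2 / 10.2 = 0.06796 h⁻¹ = 1.631 d⁻¹.
7.761·exp(−k·t) = 3.2 → t = ln(7.761/3.2)/k = 46940 s = 13.04 h.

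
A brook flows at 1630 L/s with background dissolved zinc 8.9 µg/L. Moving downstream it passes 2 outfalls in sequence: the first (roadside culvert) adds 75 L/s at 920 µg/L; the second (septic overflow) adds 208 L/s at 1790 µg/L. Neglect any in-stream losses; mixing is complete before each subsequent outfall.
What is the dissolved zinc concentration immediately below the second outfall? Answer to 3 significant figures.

238 µg/L

After outfall 1: Q = 1630 + 75.00 = 1705 L/s; C = (1630·8.900 + 75.00·920.0)/1705 = 48.98 µg/L.
After outfall 2: Q = 1705 + 208.0 = 1913 L/s; C = (1705·48.98 + 208.0·1790)/1913 = 238.3 µg/L.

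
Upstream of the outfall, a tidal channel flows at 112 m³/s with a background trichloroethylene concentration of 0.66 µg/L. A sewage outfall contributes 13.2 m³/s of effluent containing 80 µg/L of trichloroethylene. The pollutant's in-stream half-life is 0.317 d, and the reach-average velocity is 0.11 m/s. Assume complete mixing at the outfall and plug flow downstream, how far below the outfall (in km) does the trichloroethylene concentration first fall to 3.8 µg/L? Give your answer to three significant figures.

3.76 km

Flow-weighted average: C = (112.0·0.6600 + 13.20·80.00) / 125.2 = 1130/125.2 = 9.025 µg/L.
Half-life 0.317 d → k = ln 2 / 0.317 = 2.187 d⁻¹.
Set 9.025·exp(−k·t) = 3.8 → t = ln(9.025/3.8)/k = 34180 s = 9.494 h.
Distance = v·t = 0.11·34180 = 3760 m = 3.760 km.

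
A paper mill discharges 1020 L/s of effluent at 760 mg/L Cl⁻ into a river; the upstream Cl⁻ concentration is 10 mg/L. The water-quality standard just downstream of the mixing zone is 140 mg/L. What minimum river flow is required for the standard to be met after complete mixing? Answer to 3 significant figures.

4860 L/s

Set C_mix = 140: (Q·10.00 + 1020·760.0) / (Q + 1020) = 140
→ Q = 1020·(760.0 − 140)/(140 − 10.00) = 4865 L/s.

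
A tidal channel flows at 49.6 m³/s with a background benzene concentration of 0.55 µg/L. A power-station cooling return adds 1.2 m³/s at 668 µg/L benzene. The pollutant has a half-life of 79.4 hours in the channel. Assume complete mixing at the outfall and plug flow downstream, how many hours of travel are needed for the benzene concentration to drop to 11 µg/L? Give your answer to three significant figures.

45.2 h

Mixed concentration C = ΣQC/ΣQ = (49.60·0.5500 + 1.200·668.0) / 50.80 = 828.9/50.80 = 16.32 µg/L.
Half-life 79.4 h → k = ln 2 / 79.4 = 0.008730 h⁻¹ = 0.2095 d⁻¹.
16.32·exp(−k·t) = 11 → t = ln(16.32/11)/k = 162600 s = 45.17 h.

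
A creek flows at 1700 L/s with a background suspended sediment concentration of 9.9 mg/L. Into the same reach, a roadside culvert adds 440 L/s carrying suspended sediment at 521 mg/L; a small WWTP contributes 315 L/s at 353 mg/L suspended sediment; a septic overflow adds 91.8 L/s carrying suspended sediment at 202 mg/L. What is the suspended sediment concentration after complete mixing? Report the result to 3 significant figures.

148 mg/L

After mixing, C = (1700·9.900 + 440.0·521.0 + 315.0·353.0 + 91.80·202.0) / 2547 = 375800/2547 = 147.6 mg/L.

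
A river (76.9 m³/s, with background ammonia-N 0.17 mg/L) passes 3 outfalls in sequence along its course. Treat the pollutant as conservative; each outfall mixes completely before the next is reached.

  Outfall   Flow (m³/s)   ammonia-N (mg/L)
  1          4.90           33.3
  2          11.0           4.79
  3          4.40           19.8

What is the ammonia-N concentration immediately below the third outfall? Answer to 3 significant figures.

3.25 mg/L

Outfall 1: combined Q = 81.80 m³/s; C = (76.90·0.1700 + 4.900·33.30)/81.80 = 2.155 mg/L.
Outfall 2: combined Q = 92.80 m³/s; C = (81.80·2.155 + 11.00·4.790)/92.80 = 2.467 mg/L.
Outfall 3: combined Q = 97.20 m³/s; C = (92.80·2.467 + 4.400·19.80)/97.20 = 3.252 mg/L.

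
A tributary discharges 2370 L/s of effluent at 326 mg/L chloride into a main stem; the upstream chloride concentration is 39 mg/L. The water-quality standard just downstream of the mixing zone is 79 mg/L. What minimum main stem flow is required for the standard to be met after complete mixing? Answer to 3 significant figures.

14600 L/s

Set C_mix = 79: (Q·39.00 + 2370·326.0) / (Q + 2370) = 79
→ Q = 2370·(326.0 − 79)/(79 − 39.00) = 14630 L/s.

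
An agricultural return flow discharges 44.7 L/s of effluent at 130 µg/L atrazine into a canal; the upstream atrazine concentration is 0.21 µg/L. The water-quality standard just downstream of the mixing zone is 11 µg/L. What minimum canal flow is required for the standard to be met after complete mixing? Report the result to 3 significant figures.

Set C_mix = 11: (Q·0.2100 + 44.70·130.0) / (Q + 44.70) = 11
→ Q = 44.70·(130.0 − 11)/(11 − 0.2100) = 493.0 L/s.

493 L/s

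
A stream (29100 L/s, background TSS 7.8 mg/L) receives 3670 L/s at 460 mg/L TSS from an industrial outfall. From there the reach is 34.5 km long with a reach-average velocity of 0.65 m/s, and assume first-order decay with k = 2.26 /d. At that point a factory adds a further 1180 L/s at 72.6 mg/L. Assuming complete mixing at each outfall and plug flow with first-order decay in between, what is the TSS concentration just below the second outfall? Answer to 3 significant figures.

16.6 mg/L

Flow-weighted average: C = (29100·7.800 + 3670·460.0) / 32770 = 1915000/32770 = 58.44 mg/L; combined flow 32770 L/s.
Travel time t = 34.5·1000 / 0.65 = 53080 s = 14.74 h.
First-order decay: C = 58.44·exp(−k·t) = 58.44·0.2495 = 14.58 mg/L.
At the second outfall, C = (32770·14.58 + 1180·72.60) / (32770 + 1180) = 16.60 mg/L.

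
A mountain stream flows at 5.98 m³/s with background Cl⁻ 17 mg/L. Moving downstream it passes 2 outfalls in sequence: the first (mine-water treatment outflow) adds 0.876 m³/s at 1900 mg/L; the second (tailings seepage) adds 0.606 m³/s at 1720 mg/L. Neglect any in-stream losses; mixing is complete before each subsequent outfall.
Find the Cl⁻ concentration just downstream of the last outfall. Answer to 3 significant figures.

376 mg/L

After outfall 1: Q = 5.980 + 0.8760 = 6.856 m³/s; C = (5.980·17.00 + 0.8760·1900)/6.856 = 257.6 mg/L.
After outfall 2: Q = 6.856 + 0.6060 = 7.462 m³/s; C = (6.856·257.6 + 0.6060·1720)/7.462 = 376.4 mg/L.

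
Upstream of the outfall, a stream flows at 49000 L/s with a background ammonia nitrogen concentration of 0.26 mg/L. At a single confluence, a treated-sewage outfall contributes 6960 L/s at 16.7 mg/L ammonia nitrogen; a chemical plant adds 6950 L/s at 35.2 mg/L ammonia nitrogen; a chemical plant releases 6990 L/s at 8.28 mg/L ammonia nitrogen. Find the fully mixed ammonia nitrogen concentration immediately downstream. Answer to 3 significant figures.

Flow-weighted average: C = (49000·0.2600 + 6960·16.70 + 6950·35.20 + 6990·8.280) / 69900 = 431500/69900 = 6.173 mg/L.

6.17 mg/L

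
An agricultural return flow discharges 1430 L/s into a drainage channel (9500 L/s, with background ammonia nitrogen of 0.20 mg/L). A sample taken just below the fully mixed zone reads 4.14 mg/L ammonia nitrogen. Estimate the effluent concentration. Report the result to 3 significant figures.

Mass balance: 9500·0.2000 + 1430·Cₑ = 10930·4.140
→ Cₑ = (10930·4.140 − 9500·0.2000) / 1430 = 30.31 mg/L.

30.3 mg/L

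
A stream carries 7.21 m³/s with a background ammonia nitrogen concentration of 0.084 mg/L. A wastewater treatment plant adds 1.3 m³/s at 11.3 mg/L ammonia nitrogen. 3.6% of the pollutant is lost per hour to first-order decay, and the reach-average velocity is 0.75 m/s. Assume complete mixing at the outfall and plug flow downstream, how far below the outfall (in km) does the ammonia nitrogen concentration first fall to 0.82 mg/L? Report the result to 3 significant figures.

57.8 km

Conservation of mass: C = (7.210·0.08400 + 1.300·11.30) / 8.510 = 15.30/8.510 = 1.797 mg/L.
3.6%/h lost → k = −ln(1 − 0.036) = 0.03666 h⁻¹.
Set 1.797·exp(−k·t) = 0.82 → t = ln(1.797/0.82)/k = 77060 s = 21.40 h.
Distance = v·t = 0.75·77060 = 57790 m = 57.79 km.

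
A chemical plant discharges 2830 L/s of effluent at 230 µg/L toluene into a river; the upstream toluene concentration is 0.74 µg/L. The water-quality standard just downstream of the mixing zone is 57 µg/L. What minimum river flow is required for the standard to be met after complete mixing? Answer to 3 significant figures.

Set C_mix = 57: (Q·0.7400 + 2830·230.0) / (Q + 2830) = 57
→ Q = 2830·(230.0 − 57)/(57 − 0.7400) = 8702 L/s.

8700 L/s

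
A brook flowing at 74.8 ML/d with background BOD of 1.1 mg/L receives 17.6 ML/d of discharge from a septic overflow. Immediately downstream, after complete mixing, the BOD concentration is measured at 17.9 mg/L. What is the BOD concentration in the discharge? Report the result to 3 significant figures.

89.3 mg/L

Mass balance: 74.80·1.100 + 17.60·Cₑ = 92.40·17.90
→ Cₑ = (92.40·17.90 − 74.80·1.100) / 17.60 = 89.30 mg/L.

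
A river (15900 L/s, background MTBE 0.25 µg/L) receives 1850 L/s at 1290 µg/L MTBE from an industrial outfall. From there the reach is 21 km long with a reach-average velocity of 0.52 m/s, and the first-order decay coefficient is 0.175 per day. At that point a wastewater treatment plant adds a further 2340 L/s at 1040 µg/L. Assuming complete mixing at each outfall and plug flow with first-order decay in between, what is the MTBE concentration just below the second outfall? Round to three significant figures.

231 µg/L

Conservation of mass: C = (15900·0.2500 + 1850·1290) / 17750 = 2390000/17750 = 134.7 µg/L; combined flow 17750 L/s.
Travel time t = 21·1000 / 0.52 = 40380 s = 11.22 h.
After decay, C = 134.7 × e^(−kt) = 134.7 × 0.9215 = 124.1 µg/L.
At the second outfall, C = (17750·124.1 + 2340·1040) / (17750 + 2340) = 230.8 µg/L.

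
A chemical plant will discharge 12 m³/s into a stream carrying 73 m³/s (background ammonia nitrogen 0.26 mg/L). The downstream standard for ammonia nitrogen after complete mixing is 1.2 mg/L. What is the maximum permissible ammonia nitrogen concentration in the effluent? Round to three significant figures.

6.92 mg/L

At the limit, (Qr·Cr + Qe·Cₑ)/(Qr + Qe) = 1.2:
Cₑ = (85.00·1.2 − 73.00·0.2600) / 12.00 = 6.918 mg/L.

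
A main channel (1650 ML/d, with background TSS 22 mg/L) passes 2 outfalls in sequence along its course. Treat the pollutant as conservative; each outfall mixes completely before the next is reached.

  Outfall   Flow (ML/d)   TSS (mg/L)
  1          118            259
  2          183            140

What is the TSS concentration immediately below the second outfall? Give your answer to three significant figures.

After outfall 1: Q = 1650 + 118.0 = 1768 ML/d; C = (1650·22.00 + 118.0·259.0)/1768 = 37.82 mg/L.
After outfall 2: Q = 1768 + 183.0 = 1951 ML/d; C = (1768·37.82 + 183.0·140.0)/1951 = 47.40 mg/L.

47.4 mg/L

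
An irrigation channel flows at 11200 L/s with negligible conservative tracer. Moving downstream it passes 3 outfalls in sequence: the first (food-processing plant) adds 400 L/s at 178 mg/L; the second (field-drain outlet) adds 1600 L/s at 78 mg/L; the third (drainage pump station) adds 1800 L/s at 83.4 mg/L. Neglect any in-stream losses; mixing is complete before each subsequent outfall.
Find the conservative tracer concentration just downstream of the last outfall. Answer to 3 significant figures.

23.1 mg/L

After outfall 1: Q = 11200 + 400.0 = 11600 L/s; C = (11200·0 + 400.0·178.0)/11600 = 6.138 mg/L.
After outfall 2: Q = 11600 + 1600 = 13200 L/s; C = (11600·6.138 + 1600·78.00)/13200 = 14.85 mg/L.
After outfall 3: Q = 13200 + 1800 = 15000 L/s; C = (13200·14.85 + 1800·83.40)/15000 = 23.07 mg/L.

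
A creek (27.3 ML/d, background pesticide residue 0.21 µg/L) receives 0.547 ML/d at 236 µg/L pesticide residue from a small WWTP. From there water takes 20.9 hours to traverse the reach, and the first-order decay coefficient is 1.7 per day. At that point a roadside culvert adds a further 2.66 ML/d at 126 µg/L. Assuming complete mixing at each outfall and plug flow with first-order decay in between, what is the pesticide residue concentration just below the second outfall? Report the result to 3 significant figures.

12.0 µg/L

Conservation of mass: C = (27.30·0.2100 + 0.5470·236.0) / 27.85 = 134.8/27.85 = 4.842 µg/L; combined flow 27.85 ML/d.
First-order decay: C = 4.842·exp(−k·t) = 4.842·0.2275 = 1.102 µg/L.
At the second outfall, C = (27.85·1.102 + 2.660·126.0) / (27.85 + 2.660) = 11.99 µg/L.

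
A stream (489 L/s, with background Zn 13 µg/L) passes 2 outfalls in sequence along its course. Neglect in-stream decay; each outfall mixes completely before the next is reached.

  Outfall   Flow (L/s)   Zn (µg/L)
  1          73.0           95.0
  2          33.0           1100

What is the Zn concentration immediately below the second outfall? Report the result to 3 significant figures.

83.3 µg/L

Below outfall 1: Q → 562.0 L/s, C = (489.0·13.00 + 73.00·95.00)/562.0 = 23.65 µg/L.
Below outfall 2: Q → 595.0 L/s, C = (562.0·23.65 + 33.00·1100)/595.0 = 83.35 µg/L.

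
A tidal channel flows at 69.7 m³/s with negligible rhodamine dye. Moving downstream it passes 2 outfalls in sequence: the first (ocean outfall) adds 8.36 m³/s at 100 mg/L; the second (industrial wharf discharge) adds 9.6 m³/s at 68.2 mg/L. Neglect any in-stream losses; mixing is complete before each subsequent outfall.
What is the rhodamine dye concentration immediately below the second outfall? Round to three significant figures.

17.0 mg/L

Outfall 1: combined Q = 78.06 m³/s; C = (69.70·0 + 8.360·100.0)/78.06 = 10.71 mg/L.
Outfall 2: combined Q = 87.66 m³/s; C = (78.06·10.71 + 9.600·68.20)/87.66 = 17.01 mg/L.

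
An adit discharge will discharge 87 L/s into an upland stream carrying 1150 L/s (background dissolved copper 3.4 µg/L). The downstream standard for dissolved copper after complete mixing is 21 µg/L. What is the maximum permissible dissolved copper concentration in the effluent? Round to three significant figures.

At the limit, (Qr·Cr + Qe·Cₑ)/(Qr + Qe) = 21:
Cₑ = (1237·21 − 1150·3.400) / 87.00 = 253.6 µg/L.

254 µg/L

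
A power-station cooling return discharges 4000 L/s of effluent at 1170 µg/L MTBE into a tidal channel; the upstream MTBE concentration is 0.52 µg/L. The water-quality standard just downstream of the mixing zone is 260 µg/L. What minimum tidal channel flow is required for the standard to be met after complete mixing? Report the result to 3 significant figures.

14000 L/s

Set C_mix = 260: (Q·0.5200 + 4000·1170) / (Q + 4000) = 260
→ Q = 4000·(1170 − 260)/(260 − 0.5200) = 14030 L/s.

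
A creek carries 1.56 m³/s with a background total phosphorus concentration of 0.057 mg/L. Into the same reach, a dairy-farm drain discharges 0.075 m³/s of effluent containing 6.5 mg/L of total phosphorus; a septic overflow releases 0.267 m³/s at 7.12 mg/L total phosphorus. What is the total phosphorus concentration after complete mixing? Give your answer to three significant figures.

1.30 mg/L

Mass balance: C = (1.560·0.05700 + 0.07500·6.500 + 0.2670·7.120) / 1.902 = 2.477/1.902 = 1.303 mg/L.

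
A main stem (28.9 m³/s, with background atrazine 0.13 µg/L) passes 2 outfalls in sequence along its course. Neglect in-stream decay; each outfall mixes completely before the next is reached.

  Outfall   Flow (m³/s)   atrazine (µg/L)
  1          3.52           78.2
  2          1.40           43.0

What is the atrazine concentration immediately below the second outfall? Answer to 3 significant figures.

Below outfall 1: Q → 32.42 m³/s, C = (28.90·0.1300 + 3.520·78.20)/32.42 = 8.606 µg/L.
Below outfall 2: Q → 33.82 m³/s, C = (32.42·8.606 + 1.400·43.00)/33.82 = 10.03 µg/L.

10.0 µg/L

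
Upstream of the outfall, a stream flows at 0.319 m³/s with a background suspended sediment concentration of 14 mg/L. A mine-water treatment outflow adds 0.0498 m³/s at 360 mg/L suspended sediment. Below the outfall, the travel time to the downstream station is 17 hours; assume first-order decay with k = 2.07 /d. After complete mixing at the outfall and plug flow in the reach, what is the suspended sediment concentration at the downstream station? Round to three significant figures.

Mass balance: C = (0.3190·14.00 + 0.04980·360.0) / 0.3688 = 22.39/0.3688 = 60.72 mg/L.
Applying C = C₀e^(−kt): 60.72 × 0.2308 = 14.01 mg/L.

14.0 mg/L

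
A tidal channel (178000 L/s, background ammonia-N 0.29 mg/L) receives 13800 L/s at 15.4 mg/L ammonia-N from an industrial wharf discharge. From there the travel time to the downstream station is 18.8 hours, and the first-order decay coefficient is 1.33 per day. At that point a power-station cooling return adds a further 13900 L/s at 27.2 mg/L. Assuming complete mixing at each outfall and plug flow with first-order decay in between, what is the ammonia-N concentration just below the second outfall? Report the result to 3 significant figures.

2.29 mg/L

Mixed concentration C = ΣQC/ΣQ = (178000·0.2900 + 13800·15.40) / 191800 = 264100/191800 = 1.377 mg/L; combined flow 191800 L/s.
First-order decay: C = 1.377·exp(−k·t) = 1.377·0.3528 = 0.4859 mg/L.
Second outfall: C = (191800·0.4859 + 13900·27.20)/205700 = 2.291 mg/L.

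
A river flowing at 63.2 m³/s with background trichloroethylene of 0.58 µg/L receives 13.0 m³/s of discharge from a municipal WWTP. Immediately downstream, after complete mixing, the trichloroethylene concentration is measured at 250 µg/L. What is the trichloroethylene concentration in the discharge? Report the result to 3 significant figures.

Mass balance: 63.20·0.5800 + 13.00·Cₑ = 76.20·250.0
→ Cₑ = (76.20·250.0 − 63.20·0.5800) / 13.00 = 1463 µg/L.

1460 µg/L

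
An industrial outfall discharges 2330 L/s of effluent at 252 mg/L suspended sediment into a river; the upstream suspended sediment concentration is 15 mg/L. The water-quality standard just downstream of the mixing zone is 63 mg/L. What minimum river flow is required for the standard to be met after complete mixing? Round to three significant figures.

9170 L/s

Set C_mix = 63: (Q·15.00 + 2330·252.0) / (Q + 2330) = 63
→ Q = 2330·(252.0 − 63)/(63 − 15.00) = 9174 L/s.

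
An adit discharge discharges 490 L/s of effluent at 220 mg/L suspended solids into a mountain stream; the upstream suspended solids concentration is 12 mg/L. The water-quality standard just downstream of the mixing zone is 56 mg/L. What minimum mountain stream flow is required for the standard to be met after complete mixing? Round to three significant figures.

Set C_mix = 56: (Q·12.00 + 490.0·220.0) / (Q + 490.0) = 56
→ Q = 490.0·(220.0 − 56)/(56 − 12.00) = 1826 L/s.

1830 L/s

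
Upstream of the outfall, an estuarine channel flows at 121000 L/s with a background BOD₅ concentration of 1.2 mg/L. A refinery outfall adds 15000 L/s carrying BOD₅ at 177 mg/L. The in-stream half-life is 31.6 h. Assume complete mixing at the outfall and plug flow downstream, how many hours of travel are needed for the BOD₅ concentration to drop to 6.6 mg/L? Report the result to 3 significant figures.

Flow-weighted average: C = (121000·1.200 + 15000·177.0) / 136000 = 2800000/136000 = 20.59 mg/L.
Half-life 31.6 h → k = ln 2 / 31.6 = 0.02194 h⁻¹ = 0.5264 d⁻¹.
20.59·exp(−k·t) = 6.6 → t = ln(20.59/6.6)/k = 186700 s = 51.87 h.

51.9 h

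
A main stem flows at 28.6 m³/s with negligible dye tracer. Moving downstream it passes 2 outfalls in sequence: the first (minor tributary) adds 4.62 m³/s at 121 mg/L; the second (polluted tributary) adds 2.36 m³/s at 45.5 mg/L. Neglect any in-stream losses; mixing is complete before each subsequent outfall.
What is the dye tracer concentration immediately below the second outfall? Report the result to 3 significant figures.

Outfall 1: combined Q = 33.22 m³/s; C = (28.60·0 + 4.620·121.0)/33.22 = 16.83 mg/L.
Outfall 2: combined Q = 35.58 m³/s; C = (33.22·16.83 + 2.360·45.50)/35.58 = 18.73 mg/L.

18.7 mg/L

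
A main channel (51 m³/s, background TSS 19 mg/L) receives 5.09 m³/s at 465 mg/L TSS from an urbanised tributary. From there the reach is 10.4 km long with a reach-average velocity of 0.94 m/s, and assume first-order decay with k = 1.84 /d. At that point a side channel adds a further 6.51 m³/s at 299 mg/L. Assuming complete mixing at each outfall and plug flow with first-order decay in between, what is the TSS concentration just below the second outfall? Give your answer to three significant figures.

Mixed concentration C = ΣQC/ΣQ = (51.00·19.00 + 5.090·465.0) / 56.09 = 3336/56.09 = 59.47 mg/L; combined flow 56.09 m³/s.
Travel time t = 10.4·1000 / 0.94 = 11060 s = 3.073 h.
Applying C = C₀e^(−kt): 59.47 × 0.7901 = 46.99 mg/L.
At the second outfall, C = (56.09·46.99 + 6.510·299.0) / (56.09 + 6.510) = 73.20 mg/L.

73.2 mg/L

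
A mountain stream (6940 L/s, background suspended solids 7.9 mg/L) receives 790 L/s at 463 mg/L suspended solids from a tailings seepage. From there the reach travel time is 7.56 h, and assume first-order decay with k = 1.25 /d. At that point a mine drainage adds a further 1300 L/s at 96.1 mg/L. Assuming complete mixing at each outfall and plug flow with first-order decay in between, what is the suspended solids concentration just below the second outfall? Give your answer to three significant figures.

Mixed concentration C = ΣQC/ΣQ = (6940·7.900 + 790.0·463.0) / 7730 = 420600/7730 = 54.41 mg/L; combined flow 7730 L/s.
After decay, C = 54.41 × e^(−kt) = 54.41 × 0.6745 = 36.70 mg/L.
At the second outfall, C = (7730·36.70 + 1300·96.10) / (7730 + 1300) = 45.25 mg/L.

45.3 mg/L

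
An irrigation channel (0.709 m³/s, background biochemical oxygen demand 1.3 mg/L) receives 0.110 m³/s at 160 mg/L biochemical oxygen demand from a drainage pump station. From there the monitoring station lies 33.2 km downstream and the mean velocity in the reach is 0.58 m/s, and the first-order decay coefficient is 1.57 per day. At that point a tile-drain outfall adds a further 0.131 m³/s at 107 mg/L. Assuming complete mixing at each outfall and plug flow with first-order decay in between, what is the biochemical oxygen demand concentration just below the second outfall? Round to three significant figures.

21.6 mg/L

Flow-weighted average: C = (0.7090·1.300 + 0.1100·160.0) / 0.8190 = 18.52/0.8190 = 22.62 mg/L; combined flow 0.8190 m³/s.
Travel time t = 33.2·1000 / 0.58 = 57240 s = 15.90 h.
Applying C = C₀e^(−kt): 22.62 × 0.3534 = 7.992 mg/L.
Second outfall: C = (0.8190·7.992 + 0.1310·107.0)/0.9500 = 21.64 mg/L.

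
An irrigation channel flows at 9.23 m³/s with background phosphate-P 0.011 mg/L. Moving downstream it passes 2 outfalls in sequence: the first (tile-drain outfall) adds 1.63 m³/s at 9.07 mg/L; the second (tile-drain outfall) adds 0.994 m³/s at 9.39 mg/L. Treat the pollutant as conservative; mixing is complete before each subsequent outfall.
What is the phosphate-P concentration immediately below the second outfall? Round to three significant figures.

2.04 mg/L

Outfall 1: combined Q = 10.86 m³/s; C = (9.230·0.01100 + 1.630·9.070)/10.86 = 1.371 mg/L.
Outfall 2: combined Q = 11.85 m³/s; C = (10.86·1.371 + 0.9940·9.390)/11.85 = 2.043 mg/L.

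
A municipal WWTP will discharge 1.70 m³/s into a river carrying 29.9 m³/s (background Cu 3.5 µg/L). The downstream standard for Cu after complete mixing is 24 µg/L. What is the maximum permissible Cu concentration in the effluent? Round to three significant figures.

At the limit, (Qr·Cr + Qe·Cₑ)/(Qr + Qe) = 24:
Cₑ = (31.60·24 − 29.90·3.500) / 1.700 = 384.6 µg/L.

385 µg/L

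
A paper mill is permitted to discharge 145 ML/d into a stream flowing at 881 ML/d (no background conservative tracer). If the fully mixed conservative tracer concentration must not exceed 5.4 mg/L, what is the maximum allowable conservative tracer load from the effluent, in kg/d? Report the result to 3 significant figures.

5540 kg/d

Mass balance at the limit: 881.0·0 + 145.0·Cₑ = 1026·5.4 → Cₑ = 38.21 mg/L.
145.0 ML/d = 1.678 m³/s. Load = 1.678 m³/s × 38.21 g/m³ × 86 400 s/d = 5540 kg/d.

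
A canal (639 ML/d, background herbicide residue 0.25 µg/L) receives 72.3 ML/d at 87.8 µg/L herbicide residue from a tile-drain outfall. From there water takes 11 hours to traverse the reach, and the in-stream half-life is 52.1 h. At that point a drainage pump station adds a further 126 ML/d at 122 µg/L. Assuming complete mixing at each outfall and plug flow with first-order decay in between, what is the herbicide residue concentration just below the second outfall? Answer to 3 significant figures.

After mixing, C = (639.0·0.2500 + 72.30·87.80) / 711.3 = 6508/711.3 = 9.149 µg/L; combined flow 711.3 ML/d.
Half-life 52.1 h → k = ln 2 / 52.1 = 0.01330 h⁻¹ = 0.3193 d⁻¹.
Applying C = C₀e^(−kt): 9.149 × 0.8639 = 7.903 µg/L.
At the second outfall, C = (711.3·7.903 + 126.0·122.0) / (711.3 + 126.0) = 25.07 µg/L.

25.1 µg/L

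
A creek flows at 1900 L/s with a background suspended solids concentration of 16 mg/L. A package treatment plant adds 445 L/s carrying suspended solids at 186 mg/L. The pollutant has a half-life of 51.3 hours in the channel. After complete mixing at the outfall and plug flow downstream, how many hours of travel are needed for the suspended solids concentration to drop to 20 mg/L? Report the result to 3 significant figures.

65.2 h

After mixing, C = (1900·16.00 + 445.0·186.0) / 2345 = 113200/2345 = 48.26 mg/L.
Half-life 51.3 h → k = ln 2 / 51.3 = 0.01351 h⁻¹ = 0.3243 d⁻¹.
48.26·exp(−k·t) = 20 → t = ln(48.26/20)/k = 234700 s = 65.19 h.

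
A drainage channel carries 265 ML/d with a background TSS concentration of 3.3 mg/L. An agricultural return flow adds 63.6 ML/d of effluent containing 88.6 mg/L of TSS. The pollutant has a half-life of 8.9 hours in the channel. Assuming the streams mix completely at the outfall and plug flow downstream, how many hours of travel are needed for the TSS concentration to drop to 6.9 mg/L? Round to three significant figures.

Mass balance: C = (265.0·3.300 + 63.60·88.60) / 328.6 = 6509/328.6 = 19.81 mg/L.
Half-life 8.9 h → k = ln 2 / 8.9 = 0.07788 h⁻¹ = 1.869 d⁻¹.
19.81·exp(−k·t) = 6.9 → t = ln(19.81/6.9)/k = 48750 s = 13.54 h.

13.5 h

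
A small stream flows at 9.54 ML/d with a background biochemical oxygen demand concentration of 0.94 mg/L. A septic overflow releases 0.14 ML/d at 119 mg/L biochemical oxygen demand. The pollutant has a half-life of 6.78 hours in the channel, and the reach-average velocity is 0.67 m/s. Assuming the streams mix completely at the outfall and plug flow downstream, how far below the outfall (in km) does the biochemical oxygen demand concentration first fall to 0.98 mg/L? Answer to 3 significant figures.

After mixing, C = (9.540·0.9400 + 0.1400·119.0) / 9.680 = 25.63/9.680 = 2.647 mg/L.
Half-life 6.78 h → k = ln 2 / 6.78 = 0.1022 h⁻¹ = 2.454 d⁻¹.
Set 2.647·exp(−k·t) = 0.98 → t = ln(2.647/0.98)/k = 35000 s = 9.721 h.
Distance = v·t = 0.67·35000 = 23450 m = 23.45 km.

23.4 km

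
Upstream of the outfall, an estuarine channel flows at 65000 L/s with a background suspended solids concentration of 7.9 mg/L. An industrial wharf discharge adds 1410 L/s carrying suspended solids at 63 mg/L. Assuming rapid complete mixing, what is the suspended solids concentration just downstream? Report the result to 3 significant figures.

Mixed concentration C = ΣQC/ΣQ = (65000·7.900 + 1410·63.00) / 66410 = 602300/66410 = 9.070 mg/L.

9.07 mg/L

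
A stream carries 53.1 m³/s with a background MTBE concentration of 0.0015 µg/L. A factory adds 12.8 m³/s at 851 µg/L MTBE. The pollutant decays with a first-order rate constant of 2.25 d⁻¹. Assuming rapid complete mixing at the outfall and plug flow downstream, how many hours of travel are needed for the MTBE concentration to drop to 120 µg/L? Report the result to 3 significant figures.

Mixed concentration C = ΣQC/ΣQ = (53.10·0.001500 + 12.80·851.0) / 65.90 = 10890/65.90 = 165.3 µg/L.
165.3·exp(−k·t) = 120 → t = ln(165.3/120)/k = 12300 s = 3.416 h.

3.42 h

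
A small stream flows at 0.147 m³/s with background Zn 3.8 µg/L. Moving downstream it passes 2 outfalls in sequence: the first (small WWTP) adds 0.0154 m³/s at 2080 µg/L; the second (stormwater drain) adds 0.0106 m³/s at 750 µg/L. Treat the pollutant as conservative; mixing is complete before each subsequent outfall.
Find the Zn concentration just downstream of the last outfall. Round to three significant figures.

234 µg/L

After outfall 1: Q = 0.1470 + 0.01540 = 0.1624 m³/s; C = (0.1470·3.800 + 0.01540·2080)/0.1624 = 200.7 µg/L.
After outfall 2: Q = 0.1624 + 0.01060 = 0.1730 m³/s; C = (0.1624·200.7 + 0.01060·750.0)/0.1730 = 234.3 µg/L.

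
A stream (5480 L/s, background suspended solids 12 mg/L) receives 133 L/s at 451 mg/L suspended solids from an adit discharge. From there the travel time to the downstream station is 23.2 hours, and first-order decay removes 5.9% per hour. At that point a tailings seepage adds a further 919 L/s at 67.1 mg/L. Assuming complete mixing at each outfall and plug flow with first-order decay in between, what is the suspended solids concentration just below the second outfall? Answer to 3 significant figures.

Mixed concentration C = ΣQC/ΣQ = (5480·12.00 + 133.0·451.0) / 5613 = 125700/5613 = 22.40 mg/L; combined flow 5613 L/s.
5.9%/h lost → k = −ln(1 − 0.059) = 0.06081 h⁻¹.
First-order decay: C = 22.40·exp(−k·t) = 22.40·0.2439 = 5.465 mg/L.
Second outfall: C = (5613·5.465 + 919.0·67.10)/6532 = 14.14 mg/L.

14.1 mg/L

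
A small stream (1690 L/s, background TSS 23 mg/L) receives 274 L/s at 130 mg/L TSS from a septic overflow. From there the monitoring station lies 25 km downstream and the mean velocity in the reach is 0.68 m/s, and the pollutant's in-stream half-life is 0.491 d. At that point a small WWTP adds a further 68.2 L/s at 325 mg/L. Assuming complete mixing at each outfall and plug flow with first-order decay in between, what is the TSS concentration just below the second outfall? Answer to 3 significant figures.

31.0 mg/L

Mass balance: C = (1690·23.00 + 274.0·130.0) / 1964 = 74490/1964 = 37.93 mg/L; combined flow 1964 L/s.
Travel time t = 25·1000 / 0.68 = 36760 s = 10.21 h.
Half-life 0.491 d → k = ln 2 / 0.491 = 1.412 d⁻¹.
Applying C = C₀e^(−kt): 37.93 × 0.5484 = 20.80 mg/L.
At the second outfall, C = (1964·20.80 + 68.20·325.0) / (1964 + 68.20) = 31.01 mg/L.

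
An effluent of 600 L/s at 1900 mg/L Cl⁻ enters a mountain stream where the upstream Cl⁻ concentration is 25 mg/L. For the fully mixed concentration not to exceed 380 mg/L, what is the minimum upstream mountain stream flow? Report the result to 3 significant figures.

Set C_mix = 380: (Q·25.00 + 600.0·1900) / (Q + 600.0) = 380
→ Q = 600.0·(1900 − 380)/(380 − 25.00) = 2569 L/s.

2570 L/s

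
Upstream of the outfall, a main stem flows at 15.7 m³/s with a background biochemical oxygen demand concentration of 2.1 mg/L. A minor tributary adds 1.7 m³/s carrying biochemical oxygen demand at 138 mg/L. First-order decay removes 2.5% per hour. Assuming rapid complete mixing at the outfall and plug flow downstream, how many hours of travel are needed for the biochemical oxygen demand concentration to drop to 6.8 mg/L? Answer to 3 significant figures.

32.2 h

Conservation of mass: C = (15.70·2.100 + 1.700·138.0) / 17.40 = 267.6/17.40 = 15.38 mg/L.
2.5%/h lost → k = −ln(1 − 0.025) = 0.02532 h⁻¹.
15.38·exp(−k·t) = 6.8 → t = ln(15.38/6.8)/k = 116000 s = 32.23 h.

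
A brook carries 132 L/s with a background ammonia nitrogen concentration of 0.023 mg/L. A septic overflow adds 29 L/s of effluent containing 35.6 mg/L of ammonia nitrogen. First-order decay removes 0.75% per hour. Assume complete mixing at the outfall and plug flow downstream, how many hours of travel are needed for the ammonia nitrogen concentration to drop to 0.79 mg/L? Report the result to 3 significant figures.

Mass balance: C = (132.0·0.02300 + 29.00·35.60) / 161.0 = 1035/161.0 = 6.431 mg/L.
0.75%/h lost → k = −ln(1 − 0.0075) = 0.007528 h⁻¹.
6.431·exp(−k·t) = 0.79 → t = ln(6.431/0.79)/k = 1003000 s = 278.5 h.

279 h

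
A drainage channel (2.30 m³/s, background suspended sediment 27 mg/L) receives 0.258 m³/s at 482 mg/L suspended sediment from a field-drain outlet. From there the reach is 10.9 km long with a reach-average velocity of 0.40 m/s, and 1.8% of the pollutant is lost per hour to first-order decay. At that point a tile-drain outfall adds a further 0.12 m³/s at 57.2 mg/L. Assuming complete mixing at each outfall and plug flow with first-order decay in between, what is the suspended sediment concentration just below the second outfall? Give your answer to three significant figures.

After mixing, C = (2.300·27.00 + 0.2580·482.0) / 2.558 = 186.5/2.558 = 72.89 mg/L; combined flow 2.558 m³/s.
Travel time t = 10.9·1000 / 0.40 = 27250 s = 7.569 h.
1.8%/h lost → k = −ln(1 − 0.018) = 0.01816 h⁻¹.
After decay, C = 72.89 × e^(−kt) = 72.89 × 0.8715 = 63.53 mg/L.
Second outfall: C = (2.558·63.53 + 0.1200·57.20)/2.678 = 63.24 mg/L.

63.2 mg/L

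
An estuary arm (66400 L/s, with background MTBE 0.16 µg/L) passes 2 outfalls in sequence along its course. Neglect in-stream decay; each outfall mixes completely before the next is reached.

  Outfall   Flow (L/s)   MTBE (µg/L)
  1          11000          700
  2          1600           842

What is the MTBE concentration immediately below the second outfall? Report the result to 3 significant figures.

115 µg/L

After outfall 1: Q = 66400 + 11000 = 77400 L/s; C = (66400·0.1600 + 11000·700.0)/77400 = 99.62 µg/L.
After outfall 2: Q = 77400 + 1600 = 79000 L/s; C = (77400·99.62 + 1600·842.0)/79000 = 114.7 µg/L.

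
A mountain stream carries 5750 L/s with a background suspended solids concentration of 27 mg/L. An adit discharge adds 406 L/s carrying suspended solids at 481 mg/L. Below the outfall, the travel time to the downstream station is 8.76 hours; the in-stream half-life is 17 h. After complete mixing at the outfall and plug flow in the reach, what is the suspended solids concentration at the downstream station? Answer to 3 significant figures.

39.8 mg/L

Conservation of mass: C = (5750·27.00 + 406.0·481.0) / 6156 = 350500/6156 = 56.94 mg/L.
Half-life 17 h → k = ln 2 / 17 = 0.04077 h⁻¹ = 0.9786 d⁻¹.
After decay, C = 56.94 × e^(−kt) = 56.94 × 0.6997 = 39.84 mg/L.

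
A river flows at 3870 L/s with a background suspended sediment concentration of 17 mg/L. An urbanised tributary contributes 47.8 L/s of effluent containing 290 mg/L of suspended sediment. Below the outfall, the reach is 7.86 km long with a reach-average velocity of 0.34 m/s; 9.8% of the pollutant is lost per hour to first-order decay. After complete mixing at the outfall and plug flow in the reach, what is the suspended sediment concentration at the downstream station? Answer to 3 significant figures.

Flow-weighted average: C = (3870·17.00 + 47.80·290.0) / 3918 = 79650/3918 = 20.33 mg/L.
Travel time t = 7.86·1000 / 0.34 = 23120 s = 6.422 h.
9.8%/h lost → k = −ln(1 − 0.098) = 0.1031 h⁻¹.
Applying C = C₀e^(−kt): 20.33 × 0.5157 = 10.48 mg/L.

10.5 mg/L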